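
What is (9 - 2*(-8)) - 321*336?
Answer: -107831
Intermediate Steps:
(9 - 2*(-8)) - 321*336 = (9 + 16) - 107856 = 25 - 107856 = -107831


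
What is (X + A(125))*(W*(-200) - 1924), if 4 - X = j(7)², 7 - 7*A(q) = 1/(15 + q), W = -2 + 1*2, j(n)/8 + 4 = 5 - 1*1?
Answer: -2356419/245 ≈ -9618.0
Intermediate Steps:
j(n) = 0 (j(n) = -32 + 8*(5 - 1*1) = -32 + 8*(5 - 1) = -32 + 8*4 = -32 + 32 = 0)
W = 0 (W = -2 + 2 = 0)
A(q) = 1 - 1/(7*(15 + q))
X = 4 (X = 4 - 1*0² = 4 - 1*0 = 4 + 0 = 4)
(X + A(125))*(W*(-200) - 1924) = (4 + (104/7 + 125)/(15 + 125))*(0*(-200) - 1924) = (4 + (979/7)/140)*(0 - 1924) = (4 + (1/140)*(979/7))*(-1924) = (4 + 979/980)*(-1924) = (4899/980)*(-1924) = -2356419/245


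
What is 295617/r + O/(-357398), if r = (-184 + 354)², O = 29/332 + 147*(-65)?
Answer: 8792112107953/857290582600 ≈ 10.256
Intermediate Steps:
O = -3172231/332 (O = 29*(1/332) - 9555 = 29/332 - 9555 = -3172231/332 ≈ -9554.9)
r = 28900 (r = 170² = 28900)
295617/r + O/(-357398) = 295617/28900 - 3172231/332/(-357398) = 295617*(1/28900) - 3172231/332*(-1/357398) = 295617/28900 + 3172231/118656136 = 8792112107953/857290582600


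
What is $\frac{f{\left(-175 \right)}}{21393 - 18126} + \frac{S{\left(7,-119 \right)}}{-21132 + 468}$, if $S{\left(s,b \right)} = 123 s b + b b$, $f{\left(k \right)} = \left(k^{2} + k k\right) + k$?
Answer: $\frac{12305741}{535788} \approx 22.968$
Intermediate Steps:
$f{\left(k \right)} = k + 2 k^{2}$ ($f{\left(k \right)} = \left(k^{2} + k^{2}\right) + k = 2 k^{2} + k = k + 2 k^{2}$)
$S{\left(s,b \right)} = b^{2} + 123 b s$ ($S{\left(s,b \right)} = 123 b s + b^{2} = b^{2} + 123 b s$)
$\frac{f{\left(-175 \right)}}{21393 - 18126} + \frac{S{\left(7,-119 \right)}}{-21132 + 468} = \frac{\left(-175\right) \left(1 + 2 \left(-175\right)\right)}{21393 - 18126} + \frac{\left(-119\right) \left(-119 + 123 \cdot 7\right)}{-21132 + 468} = \frac{\left(-175\right) \left(1 - 350\right)}{21393 - 18126} + \frac{\left(-119\right) \left(-119 + 861\right)}{-20664} = \frac{\left(-175\right) \left(-349\right)}{3267} + \left(-119\right) 742 \left(- \frac{1}{20664}\right) = 61075 \cdot \frac{1}{3267} - - \frac{6307}{1476} = \frac{61075}{3267} + \frac{6307}{1476} = \frac{12305741}{535788}$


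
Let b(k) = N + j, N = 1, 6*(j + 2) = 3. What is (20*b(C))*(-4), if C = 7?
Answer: 40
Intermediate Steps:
j = -3/2 (j = -2 + (⅙)*3 = -2 + ½ = -3/2 ≈ -1.5000)
b(k) = -½ (b(k) = 1 - 3/2 = -½)
(20*b(C))*(-4) = (20*(-½))*(-4) = -10*(-4) = 40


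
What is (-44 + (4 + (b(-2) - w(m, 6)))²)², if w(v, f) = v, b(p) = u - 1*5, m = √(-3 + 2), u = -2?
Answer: 1260 - 432*I ≈ 1260.0 - 432.0*I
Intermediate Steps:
m = I (m = √(-1) = I ≈ 1.0*I)
b(p) = -7 (b(p) = -2 - 1*5 = -2 - 5 = -7)
(-44 + (4 + (b(-2) - w(m, 6)))²)² = (-44 + (4 + (-7 - I))²)² = (-44 + (-3 - I)²)²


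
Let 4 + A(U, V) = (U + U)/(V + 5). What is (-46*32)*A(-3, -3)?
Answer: 10304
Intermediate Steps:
A(U, V) = -4 + 2*U/(5 + V) (A(U, V) = -4 + (U + U)/(V + 5) = -4 + (2*U)/(5 + V) = -4 + 2*U/(5 + V))
(-46*32)*A(-3, -3) = (-46*32)*(2*(-10 - 3 - 2*(-3))/(5 - 3)) = -2944*(-10 - 3 + 6)/2 = -2944*(-7)/2 = -1472*(-7) = 10304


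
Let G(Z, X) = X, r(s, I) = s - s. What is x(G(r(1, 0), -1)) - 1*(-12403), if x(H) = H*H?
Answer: 12404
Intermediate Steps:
r(s, I) = 0
x(H) = H²
x(G(r(1, 0), -1)) - 1*(-12403) = (-1)² - 1*(-12403) = 1 + 12403 = 12404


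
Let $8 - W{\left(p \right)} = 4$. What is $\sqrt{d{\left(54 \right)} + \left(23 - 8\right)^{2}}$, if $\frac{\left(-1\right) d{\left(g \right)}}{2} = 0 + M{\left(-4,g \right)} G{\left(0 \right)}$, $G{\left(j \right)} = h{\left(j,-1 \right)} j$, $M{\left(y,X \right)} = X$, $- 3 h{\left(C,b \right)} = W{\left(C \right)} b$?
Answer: $15$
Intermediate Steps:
$W{\left(p \right)} = 4$ ($W{\left(p \right)} = 8 - 4 = 4$)
$h{\left(C,b \right)} = - \frac{4 b}{3}$
$G{\left(j \right)} = \frac{4 j}{3}$ ($G{\left(j \right)} = \left(- \frac{4}{3}\right) \left(-1\right) j = \frac{4 j}{3}$)
$d{\left(g \right)} = 0$ ($d{\left(g \right)} = - 2 \left(0 + g \frac{4}{3} \cdot 0\right) = - 2 \left(0 + g 0\right) = - 2 \left(0 + 0\right) = \left(-2\right) 0 = 0$)
$\sqrt{d{\left(54 \right)} + \left(23 - 8\right)^{2}} = \sqrt{0 + \left(23 - 8\right)^{2}} = \sqrt{0 + 15^{2}} = \sqrt{0 + 225} = \sqrt{225} = 15$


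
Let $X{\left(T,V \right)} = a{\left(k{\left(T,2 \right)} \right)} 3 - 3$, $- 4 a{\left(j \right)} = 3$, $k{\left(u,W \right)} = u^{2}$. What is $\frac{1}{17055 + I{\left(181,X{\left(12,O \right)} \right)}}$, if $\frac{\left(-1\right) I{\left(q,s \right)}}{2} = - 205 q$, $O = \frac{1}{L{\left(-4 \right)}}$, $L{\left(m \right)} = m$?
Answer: $\frac{1}{91265} \approx 1.0957 \cdot 10^{-5}$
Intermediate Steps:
$a{\left(j \right)} = - \frac{3}{4}$ ($a{\left(j \right)} = \left(- \frac{1}{4}\right) 3 = - \frac{3}{4}$)
$O = - \frac{1}{4}$ ($O = \frac{1}{-4} = - \frac{1}{4} \approx -0.25$)
$X{\left(T,V \right)} = - \frac{21}{4}$ ($X{\left(T,V \right)} = \left(- \frac{3}{4}\right) 3 - 3 = - \frac{9}{4} - 3 = - \frac{21}{4}$)
$I{\left(q,s \right)} = 410 q$ ($I{\left(q,s \right)} = - 2 \left(- 205 q\right) = 410 q$)
$\frac{1}{17055 + I{\left(181,X{\left(12,O \right)} \right)}} = \frac{1}{17055 + 410 \cdot 181} = \frac{1}{17055 + 74210} = \frac{1}{91265}$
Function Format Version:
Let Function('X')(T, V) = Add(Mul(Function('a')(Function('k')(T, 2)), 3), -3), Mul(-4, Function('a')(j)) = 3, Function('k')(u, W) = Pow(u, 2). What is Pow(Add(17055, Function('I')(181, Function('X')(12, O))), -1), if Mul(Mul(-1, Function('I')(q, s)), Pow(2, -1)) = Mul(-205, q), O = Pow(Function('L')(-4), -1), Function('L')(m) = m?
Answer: Rational(1, 91265) ≈ 1.0957e-5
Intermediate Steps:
Function('a')(j) = Rational(-3, 4) (Function('a')(j) = Mul(Rational(-1, 4), 3) = Rational(-3, 4))
O = Rational(-1, 4) (O = Pow(-4, -1) = Rational(-1, 4) ≈ -0.25000)
Function('X')(T, V) = Rational(-21, 4) (Function('X')(T, V) = Add(Mul(Rational(-3, 4), 3), -3) = Add(Rational(-9, 4), -3) = Rational(-21, 4))
Function('I')(q, s) = Mul(410, q) (Function('I')(q, s) = Mul(-2, Mul(-205, q)) = Mul(410, q))
Pow(Add(17055, Function('I')(181, Function('X')(12, O))), -1) = Pow(Add(17055, Mul(410, 181)), -1) = Pow(Add(17055, 74210), -1) = Pow(91265, -1) = Rational(1, 91265)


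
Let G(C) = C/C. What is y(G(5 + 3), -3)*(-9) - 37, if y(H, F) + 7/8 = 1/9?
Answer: -241/8 ≈ -30.125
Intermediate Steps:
G(C) = 1
y(H, F) = -55/72 (y(H, F) = -7/8 + 1/9 = -7/8 + ⅑ = -55/72)
y(G(5 + 3), -3)*(-9) - 37 = -55/72*(-9) - 37 = 55/8 - 37 = -241/8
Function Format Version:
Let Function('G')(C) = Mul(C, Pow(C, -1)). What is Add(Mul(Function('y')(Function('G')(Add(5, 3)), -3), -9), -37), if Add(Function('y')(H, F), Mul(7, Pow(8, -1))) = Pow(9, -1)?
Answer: Rational(-241, 8) ≈ -30.125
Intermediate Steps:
Function('G')(C) = 1
Function('y')(H, F) = Rational(-55, 72) (Function('y')(H, F) = Add(Rational(-7, 8), Pow(9, -1)) = Add(Rational(-7, 8), Rational(1, 9)) = Rational(-55, 72))
Add(Mul(Function('y')(Function('G')(Add(5, 3)), -3), -9), -37) = Add(Mul(Rational(-55, 72), -9), -37) = Add(Rational(55, 8), -37) = Rational(-241, 8)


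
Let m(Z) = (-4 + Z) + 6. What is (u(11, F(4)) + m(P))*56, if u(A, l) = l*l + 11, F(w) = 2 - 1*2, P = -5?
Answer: 448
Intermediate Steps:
F(w) = 0 (F(w) = 2 - 2 = 0)
m(Z) = 2 + Z
u(A, l) = 11 + l² (u(A, l) = l² + 11 = 11 + l²)
(u(11, F(4)) + m(P))*56 = ((11 + 0²) + (2 - 5))*56 = ((11 + 0) - 3)*56 = (11 - 3)*56 = 8*56 = 448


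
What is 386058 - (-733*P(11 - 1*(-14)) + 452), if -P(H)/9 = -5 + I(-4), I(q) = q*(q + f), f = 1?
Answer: 339427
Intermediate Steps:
I(q) = q*(1 + q) (I(q) = q*(q + 1) = q*(1 + q))
P(H) = -63 (P(H) = -9*(-5 - 4*(1 - 4)) = -9*(-5 - 4*(-3)) = -9*(-5 + 12) = -9*7 = -63)
386058 - (-733*P(11 - 1*(-14)) + 452) = 386058 - (-733*(-63) + 452) = 386058 - (46179 + 452) = 386058 - 1*46631 = 386058 - 46631 = 339427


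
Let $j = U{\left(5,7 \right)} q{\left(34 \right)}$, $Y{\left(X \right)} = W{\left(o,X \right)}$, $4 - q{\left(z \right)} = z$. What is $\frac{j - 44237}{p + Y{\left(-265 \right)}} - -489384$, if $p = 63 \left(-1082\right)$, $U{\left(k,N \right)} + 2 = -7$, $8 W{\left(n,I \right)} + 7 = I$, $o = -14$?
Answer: $\frac{3034184797}{6200} \approx 4.8938 \cdot 10^{5}$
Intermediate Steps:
$W{\left(n,I \right)} = - \frac{7}{8} + \frac{I}{8}$
$U{\left(k,N \right)} = -9$ ($U{\left(k,N \right)} = -2 - 7 = -9$)
$q{\left(z \right)} = 4 - z$
$p = -68166$
$Y{\left(X \right)} = - \frac{7}{8} + \frac{X}{8}$
$j = 270$ ($j = - 9 \left(4 - 34\right) = \left(-9\right) \left(-30\right) = 270$)
$\frac{j - 44237}{p + Y{\left(-265 \right)}} - -489384 = \frac{270 - 44237}{-68166 + \left(- \frac{7}{8} + \frac{1}{8} \left(-265\right)\right)} - -489384 = - \frac{43967}{-68166 - 34} + 489384 = - \frac{43967}{-68200} + 489384 = \left(-43967\right) \left(- \frac{1}{68200}\right) + 489384 = \frac{3997}{6200} + 489384 = \frac{3034184797}{6200}$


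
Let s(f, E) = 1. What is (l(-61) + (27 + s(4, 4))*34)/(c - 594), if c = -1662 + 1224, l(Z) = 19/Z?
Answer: -19351/20984 ≈ -0.92218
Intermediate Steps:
c = -438
(l(-61) + (27 + s(4, 4))*34)/(c - 594) = (19/(-61) + (27 + 1)*34)/(-438 - 594) = (19*(-1/61) + 28*34)/(-1032) = (-19/61 + 952)*(-1/1032) = (58053/61)*(-1/1032) = -19351/20984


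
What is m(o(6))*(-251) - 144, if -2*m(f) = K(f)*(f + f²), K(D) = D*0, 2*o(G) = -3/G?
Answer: -144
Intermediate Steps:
o(G) = -3/(2*G) (o(G) = (-3/G)/2 = -3/(2*G))
K(D) = 0
m(f) = 0 (m(f) = -0*(f + f²) = -½*0 = 0)
m(o(6))*(-251) - 144 = 0*(-251) - 144 = 0 - 144 = -144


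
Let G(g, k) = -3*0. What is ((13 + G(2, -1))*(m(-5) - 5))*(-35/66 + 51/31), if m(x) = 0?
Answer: -148265/2046 ≈ -72.466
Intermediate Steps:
G(g, k) = 0
((13 + G(2, -1))*(m(-5) - 5))*(-35/66 + 51/31) = ((13 + 0)*(0 - 5))*(-35/66 + 51/31) = (13*(-5))*(-35*1/66 + 51*(1/31)) = -65*(-35/66 + 51/31) = -65*2281/2046 = -148265/2046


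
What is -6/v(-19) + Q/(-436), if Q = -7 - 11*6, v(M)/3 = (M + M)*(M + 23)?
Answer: 374/2071 ≈ 0.18059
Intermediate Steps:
v(M) = 6*M*(23 + M) (v(M) = 3*((M + M)*(M + 23)) = 3*((2*M)*(23 + M)) = 3*(2*M*(23 + M)) = 6*M*(23 + M))
Q = -73 (Q = -7 - 66 = -73)
-6/v(-19) + Q/(-436) = -6*(-1/(114*(23 - 19))) - 73/(-436) = -6/(6*(-19)*4) - 73*(-1/436) = -6/(-456) + 73/436 = -6*(-1/456) + 73/436 = 1/76 + 73/436 = 374/2071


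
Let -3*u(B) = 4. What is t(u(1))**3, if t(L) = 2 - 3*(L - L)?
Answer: 8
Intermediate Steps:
u(B) = -4/3 (u(B) = -1/3*4 = -4/3)
t(L) = 2 (t(L) = 2 - 3*0 = 2 + 0 = 2)
t(u(1))**3 = 2**3 = 8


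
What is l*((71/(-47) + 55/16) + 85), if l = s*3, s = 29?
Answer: 5687103/752 ≈ 7562.6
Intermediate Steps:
l = 87 (l = 29*3 = 87)
l*((71/(-47) + 55/16) + 85) = 87*((71/(-47) + 55/16) + 85) = 87*((71*(-1/47) + 55*(1/16)) + 85) = 87*((-71/47 + 55/16) + 85) = 87*(1449/752 + 85) = 87*(65369/752) = 5687103/752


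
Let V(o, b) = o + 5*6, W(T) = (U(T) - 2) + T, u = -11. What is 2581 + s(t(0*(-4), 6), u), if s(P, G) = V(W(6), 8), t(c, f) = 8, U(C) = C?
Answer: 2621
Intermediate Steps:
W(T) = -2 + 2*T (W(T) = (T - 2) + T = (-2 + T) + T = -2 + 2*T)
V(o, b) = 30 + o (V(o, b) = o + 30 = 30 + o)
s(P, G) = 40 (s(P, G) = 30 + (-2 + 2*6) = 30 + (-2 + 12) = 30 + 10 = 40)
2581 + s(t(0*(-4), 6), u) = 2581 + 40 = 2621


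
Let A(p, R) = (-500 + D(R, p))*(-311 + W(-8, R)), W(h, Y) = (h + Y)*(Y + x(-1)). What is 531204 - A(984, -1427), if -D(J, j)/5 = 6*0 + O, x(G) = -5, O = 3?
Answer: 1058654839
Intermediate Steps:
D(J, j) = -15 (D(J, j) = -5*(6*0 + 3) = -5*(0 + 3) = -5*3 = -15)
W(h, Y) = (-5 + Y)*(Y + h) (W(h, Y) = (h + Y)*(Y - 5) = (Y + h)*(-5 + Y) = (-5 + Y)*(Y + h))
A(p, R) = 139565 - 515*R² + 6695*R (A(p, R) = (-500 - 15)*(-311 + (R² - 5*R - 5*(-8) + R*(-8))) = -515*(-311 + (R² - 5*R + 40 - 8*R)) = -515*(-311 + (40 + R² - 13*R)) = -515*(-271 + R² - 13*R) = 139565 - 515*R² + 6695*R)
531204 - A(984, -1427) = 531204 - (139565 - 515*(-1427)² + 6695*(-1427)) = 531204 - (139565 - 515*2036329 - 9553765) = 531204 - (139565 - 1048709435 - 9553765) = 531204 - 1*(-1058123635) = 531204 + 1058123635 = 1058654839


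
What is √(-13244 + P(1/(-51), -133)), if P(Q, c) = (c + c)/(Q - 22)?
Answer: 7*I*√340554242/1123 ≈ 115.03*I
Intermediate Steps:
P(Q, c) = 2*c/(-22 + Q) (P(Q, c) = (2*c)/(-22 + Q) = 2*c/(-22 + Q))
√(-13244 + P(1/(-51), -133)) = √(-13244 + 2*(-133)/(-22 + 1/(-51))) = √(-13244 + 2*(-133)/(-22 - 1/51)) = √(-13244 + 2*(-133)/(-1123/51)) = √(-13244 + 2*(-133)*(-51/1123)) = √(-13244 + 13566/1123) = √(-14859446/1123) = 7*I*√340554242/1123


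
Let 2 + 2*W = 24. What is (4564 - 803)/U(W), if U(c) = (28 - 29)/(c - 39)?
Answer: 105308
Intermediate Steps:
W = 11 (W = -1 + (1/2)*24 = -1 + 12 = 11)
U(c) = -1/(-39 + c)
(4564 - 803)/U(W) = (4564 - 803)/((-1/(-39 + 11))) = 3761/((-1/(-28))) = 3761/((-1*(-1/28))) = 3761/(1/28) = 3761*28 = 105308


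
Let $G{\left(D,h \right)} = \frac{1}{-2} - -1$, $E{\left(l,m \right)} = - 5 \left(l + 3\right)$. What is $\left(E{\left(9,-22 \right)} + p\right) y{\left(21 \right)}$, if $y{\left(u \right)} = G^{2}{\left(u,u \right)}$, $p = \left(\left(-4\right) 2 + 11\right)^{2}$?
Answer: $- \frac{51}{4} \approx -12.75$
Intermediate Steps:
$p = 9$ ($p = \left(-8 + 11\right)^{2} = 3^{2} = 9$)
$E{\left(l,m \right)} = -15 - 5 l$ ($E{\left(l,m \right)} = - 5 \left(3 + l\right) = -15 - 5 l$)
$G{\left(D,h \right)} = \frac{1}{2}$ ($G{\left(D,h \right)} = - \frac{1}{2} + 1 = \frac{1}{2}$)
$y{\left(u \right)} = \frac{1}{4}$ ($y{\left(u \right)} = \left(\frac{1}{2}\right)^{2} = \frac{1}{4}$)
$\left(E{\left(9,-22 \right)} + p\right) y{\left(21 \right)} = \left(\left(-15 - 45\right) + 9\right) \frac{1}{4} = \left(-60 + 9\right) \frac{1}{4} = \left(-51\right) \frac{1}{4} = - \frac{51}{4}$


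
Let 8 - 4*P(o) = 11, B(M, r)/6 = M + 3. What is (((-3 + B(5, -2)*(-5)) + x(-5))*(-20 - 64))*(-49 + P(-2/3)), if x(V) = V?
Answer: -1036392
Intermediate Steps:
B(M, r) = 18 + 6*M (B(M, r) = 6*(M + 3) = 6*(3 + M) = 18 + 6*M)
P(o) = -3/4 (P(o) = 2 - 1/4*11 = 2 - 11/4 = -3/4)
(((-3 + B(5, -2)*(-5)) + x(-5))*(-20 - 64))*(-49 + P(-2/3)) = (((-3 + (18 + 6*5)*(-5)) - 5)*(-20 - 64))*(-49 - 3/4) = (((-3 + (18 + 30)*(-5)) - 5)*(-84))*(-199/4) = (((-3 + 48*(-5)) - 5)*(-84))*(-199/4) = (((-3 - 240) - 5)*(-84))*(-199/4) = ((-243 - 5)*(-84))*(-199/4) = -248*(-84)*(-199/4) = 20832*(-199/4) = -1036392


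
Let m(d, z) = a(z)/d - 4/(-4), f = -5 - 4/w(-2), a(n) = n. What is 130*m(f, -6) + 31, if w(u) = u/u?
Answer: 743/3 ≈ 247.67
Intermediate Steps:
w(u) = 1
f = -9 (f = -5 - 4/1 = -5 - 4*1 = -5 - 4 = -9)
m(d, z) = 1 + z/d (m(d, z) = z/d - 4/(-4) = z/d - 4*(-¼) = z/d + 1 = 1 + z/d)
130*m(f, -6) + 31 = 130*((-9 - 6)/(-9)) + 31 = 130*(-⅑*(-15)) + 31 = 130*(5/3) + 31 = 650/3 + 31 = 743/3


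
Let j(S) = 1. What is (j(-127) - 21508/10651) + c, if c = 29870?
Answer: 318134513/10651 ≈ 29869.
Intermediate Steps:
(j(-127) - 21508/10651) + c = (1 - 21508/10651) + 29870 = -10857/10651 + 29870 = 318134513/10651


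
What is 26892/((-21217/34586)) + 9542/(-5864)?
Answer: -2727115465891/62208244 ≈ -43839.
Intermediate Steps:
26892/((-21217/34586)) + 9542/(-5864) = 26892/((-21217*1/34586)) + 9542*(-1/5864) = 26892/(-21217/34586) - 4771/2932 = 26892*(-34586/21217) - 4771/2932 = -930086712/21217 - 4771/2932 = -2727115465891/62208244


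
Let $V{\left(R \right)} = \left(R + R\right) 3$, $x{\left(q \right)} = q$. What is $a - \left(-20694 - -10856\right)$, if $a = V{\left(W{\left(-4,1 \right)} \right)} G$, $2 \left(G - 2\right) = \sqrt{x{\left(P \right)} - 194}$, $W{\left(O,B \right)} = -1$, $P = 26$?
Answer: $9826 - 6 i \sqrt{42} \approx 9826.0 - 38.884 i$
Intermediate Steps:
$V{\left(R \right)} = 6 R$ ($V{\left(R \right)} = 2 R 3 = 6 R$)
$G = 2 + i \sqrt{42}$ ($G = 2 + \frac{\sqrt{26 - 194}}{2} = 2 + \frac{\sqrt{-168}}{2} = 2 + \frac{2 i \sqrt{42}}{2} = 2 + i \sqrt{42} \approx 2.0 + 6.4807 i$)
$a = -12 - 6 i \sqrt{42}$ ($a = 6 \left(-1\right) \left(2 + i \sqrt{42}\right) = - 6 \left(2 + i \sqrt{42}\right) = -12 - 6 i \sqrt{42} \approx -12.0 - 38.884 i$)
$a - \left(-20694 - -10856\right) = \left(-12 - 6 i \sqrt{42}\right) - \left(-20694 - -10856\right) = \left(-12 - 6 i \sqrt{42}\right) - \left(-20694 + 10856\right) = \left(-12 - 6 i \sqrt{42}\right) - -9838 = \left(-12 - 6 i \sqrt{42}\right) + 9838 = 9826 - 6 i \sqrt{42}$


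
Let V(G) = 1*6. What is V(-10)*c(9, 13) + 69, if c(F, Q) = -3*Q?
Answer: -165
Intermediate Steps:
V(G) = 6
V(-10)*c(9, 13) + 69 = 6*(-3*13) + 69 = 6*(-39) + 69 = -234 + 69 = -165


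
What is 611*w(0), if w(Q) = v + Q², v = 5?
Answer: 3055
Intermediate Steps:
w(Q) = 5 + Q²
611*w(0) = 611*(5 + 0²) = 611*(5 + 0) = 611*5 = 3055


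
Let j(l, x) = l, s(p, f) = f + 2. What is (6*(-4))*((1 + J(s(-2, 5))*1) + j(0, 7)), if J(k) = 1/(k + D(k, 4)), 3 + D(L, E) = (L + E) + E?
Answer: -480/19 ≈ -25.263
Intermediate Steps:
D(L, E) = -3 + L + 2*E (D(L, E) = -3 + ((L + E) + E) = -3 + ((E + L) + E) = -3 + (L + 2*E) = -3 + L + 2*E)
s(p, f) = 2 + f
J(k) = 1/(5 + 2*k) (J(k) = 1/(k + (-3 + k + 2*4)) = 1/(k + (-3 + k + 8)) = 1/(k + (5 + k)) = 1/(5 + 2*k))
(6*(-4))*((1 + J(s(-2, 5))*1) + j(0, 7)) = (6*(-4))*((1 + 1/(5 + 2*(2 + 5))) + 0) = -24*((1 + 1/(5 + 2*7)) + 0) = -24*((1 + 1/(5 + 14)) + 0) = -24*((1 + 1/19) + 0) = -24*(20/19 + 0) = -24*20/19 = -480/19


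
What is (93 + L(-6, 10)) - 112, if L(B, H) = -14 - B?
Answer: -27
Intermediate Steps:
(93 + L(-6, 10)) - 112 = (93 + (-14 - 1*(-6))) - 112 = (93 + (-14 + 6)) - 112 = (93 - 8) - 112 = 85 - 112 = -27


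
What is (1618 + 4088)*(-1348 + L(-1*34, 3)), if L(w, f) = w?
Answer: -7885692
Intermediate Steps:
(1618 + 4088)*(-1348 + L(-1*34, 3)) = (1618 + 4088)*(-1348 - 1*34) = 5706*(-1348 - 34) = 5706*(-1382) = -7885692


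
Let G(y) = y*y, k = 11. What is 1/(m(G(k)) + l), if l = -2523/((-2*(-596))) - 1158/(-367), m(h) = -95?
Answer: -437464/41104685 ≈ -0.010643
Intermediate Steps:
G(y) = y²
l = 454395/437464 (l = -2523/1192 - 1158*(-1/367) = -2523*1/1192 + 1158/367 = -2523/1192 + 1158/367 = 454395/437464 ≈ 1.0387)
1/(m(G(k)) + l) = 1/(-95 + 454395/437464) = 1/(-41104685/437464) = -437464/41104685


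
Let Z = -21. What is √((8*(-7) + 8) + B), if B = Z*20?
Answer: 6*I*√13 ≈ 21.633*I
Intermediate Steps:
B = -420 (B = -21*20 = -420)
√((8*(-7) + 8) + B) = √((8*(-7) + 8) - 420) = √((-56 + 8) - 420) = √(-48 - 420) = √(-468) = 6*I*√13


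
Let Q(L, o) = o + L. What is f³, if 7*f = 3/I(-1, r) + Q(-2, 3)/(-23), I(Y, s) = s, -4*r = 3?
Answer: -804357/4173281 ≈ -0.19274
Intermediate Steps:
r = -¾ (r = -¼*3 = -¾ ≈ -0.75000)
Q(L, o) = L + o
f = -93/161 (f = (3/(-¾) + (-2 + 3)/(-23))/7 = (3*(-4/3) + 1*(-1/23))/7 = (-4 - 1/23)/7 = (⅐)*(-93/23) = -93/161 ≈ -0.57764)
f³ = (-93/161)³ = -804357/4173281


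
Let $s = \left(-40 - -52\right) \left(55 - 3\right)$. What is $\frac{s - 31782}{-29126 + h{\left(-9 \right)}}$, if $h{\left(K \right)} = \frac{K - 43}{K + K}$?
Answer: $\frac{140211}{131054} \approx 1.0699$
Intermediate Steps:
$h{\left(K \right)} = \frac{-43 + K}{2 K}$
$s = 624$ ($s = \left(-40 + 52\right) \left(55 + \left(-46 + 43\right)\right) = 12 \left(55 - 3\right) = 12 \cdot 52 = 624$)
$\frac{s - 31782}{-29126 + h{\left(-9 \right)}} = \frac{624 - 31782}{-29126 + \frac{-43 - 9}{2 \left(-9\right)}} = - \frac{31158}{-29126 + \frac{1}{2} \left(- \frac{1}{9}\right) \left(-52\right)} = - \frac{31158}{-29126 + \frac{26}{9}} = - \frac{31158}{- \frac{262108}{9}} = \left(-31158\right) \left(- \frac{9}{262108}\right) = \frac{140211}{131054}$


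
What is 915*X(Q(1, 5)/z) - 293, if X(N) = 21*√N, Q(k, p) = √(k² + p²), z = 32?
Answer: -293 + 19215*2^(¾)*13^(¼)/8 ≈ 7377.2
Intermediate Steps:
915*X(Q(1, 5)/z) - 293 = 915*(21*√(√(1² + 5²)/32)) - 293 = 915*(21*√(√(1 + 25)*(1/32))) - 293 = 915*(21*√(√26*(1/32))) - 293 = 915*(21*√(√26/32)) - 293 = 915*(21*(2^(¾)*13^(¼)/8)) - 293 = 915*(21*2^(¾)*13^(¼)/8) - 293 = 19215*2^(¾)*13^(¼)/8 - 293 = -293 + 19215*2^(¾)*13^(¼)/8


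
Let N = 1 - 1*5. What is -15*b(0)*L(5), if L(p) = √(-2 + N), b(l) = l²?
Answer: 0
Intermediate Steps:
N = -4 (N = 1 - 5 = -4)
L(p) = I*√6 (L(p) = √(-2 - 4) = √(-6) = I*√6)
-15*b(0)*L(5) = -15*0²*I*√6 = -0*I*√6 = -15*0 = 0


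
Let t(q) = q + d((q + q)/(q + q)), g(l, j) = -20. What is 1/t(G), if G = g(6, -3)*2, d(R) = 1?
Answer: -1/39 ≈ -0.025641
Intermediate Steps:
G = -40 (G = -20*2 = -40)
t(q) = 1 + q (t(q) = q + 1 = 1 + q)
1/t(G) = 1/(1 - 40) = 1/(-39) = -1/39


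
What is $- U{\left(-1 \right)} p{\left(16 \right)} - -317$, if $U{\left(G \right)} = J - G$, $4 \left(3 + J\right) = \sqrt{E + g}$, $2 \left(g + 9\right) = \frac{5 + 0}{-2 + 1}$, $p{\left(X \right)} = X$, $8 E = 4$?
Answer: $349 - 4 i \sqrt{11} \approx 349.0 - 13.266 i$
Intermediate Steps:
$E = \frac{1}{2}$ ($E = \frac{1}{8} \cdot 4 = \frac{1}{2} \approx 0.5$)
$g = - \frac{23}{2}$ ($g = -9 + \frac{\left(5 + 0\right) \frac{1}{-2 + 1}}{2} = -9 + \frac{5 \frac{1}{-1}}{2} = -9 + \frac{5 \left(-1\right)}{2} = -9 + \frac{1}{2} \left(-5\right) = -9 - \frac{5}{2} = - \frac{23}{2} \approx -11.5$)
$J = -3 + \frac{i \sqrt{11}}{4}$ ($J = -3 + \frac{\sqrt{\frac{1}{2} - \frac{23}{2}}}{4} = -3 + \frac{\sqrt{-11}}{4} = -3 + \frac{i \sqrt{11}}{4} \approx -3.0 + 0.82916 i$)
$U{\left(G \right)} = -3 - G + \frac{i \sqrt{11}}{4}$ ($U{\left(G \right)} = \left(-3 + \frac{i \sqrt{11}}{4}\right) - G = -3 - G + \frac{i \sqrt{11}}{4}$)
$- U{\left(-1 \right)} p{\left(16 \right)} - -317 = - \left(-3 - -1 + \frac{i \sqrt{11}}{4}\right) 16 - -317 = - \left(-3 + 1 + \frac{i \sqrt{11}}{4}\right) 16 + 317 = - \left(-2 + \frac{i \sqrt{11}}{4}\right) 16 + 317 = - (-32 + 4 i \sqrt{11}) + 317 = \left(32 - 4 i \sqrt{11}\right) + 317 = 349 - 4 i \sqrt{11}$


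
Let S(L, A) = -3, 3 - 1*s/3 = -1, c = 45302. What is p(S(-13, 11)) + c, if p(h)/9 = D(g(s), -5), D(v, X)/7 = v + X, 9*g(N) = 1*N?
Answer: 45071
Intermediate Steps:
s = 12 (s = 9 - 3*(-1) = 9 + 3 = 12)
g(N) = N/9 (g(N) = (1*N)/9 = N/9)
D(v, X) = 7*X + 7*v (D(v, X) = 7*(v + X) = 7*(X + v) = 7*X + 7*v)
p(h) = -231 (p(h) = 9*(7*(-5) + 7*((⅑)*12)) = 9*(-35 + 7*(4/3)) = 9*(-35 + 28/3) = 9*(-77/3) = -231)
p(S(-13, 11)) + c = -231 + 45302 = 45071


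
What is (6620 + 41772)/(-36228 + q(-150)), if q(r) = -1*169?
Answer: -48392/36397 ≈ -1.3296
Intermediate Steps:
q(r) = -169
(6620 + 41772)/(-36228 + q(-150)) = (6620 + 41772)/(-36228 - 169) = 48392/(-36397) = 48392*(-1/36397) = -48392/36397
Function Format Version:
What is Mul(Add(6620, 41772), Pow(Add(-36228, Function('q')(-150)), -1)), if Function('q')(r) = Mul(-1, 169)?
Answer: Rational(-48392, 36397) ≈ -1.3296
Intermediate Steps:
Function('q')(r) = -169
Mul(Add(6620, 41772), Pow(Add(-36228, Function('q')(-150)), -1)) = Mul(Add(6620, 41772), Pow(Add(-36228, -169), -1)) = Mul(48392, Pow(-36397, -1)) = Mul(48392, Rational(-1, 36397)) = Rational(-48392, 36397)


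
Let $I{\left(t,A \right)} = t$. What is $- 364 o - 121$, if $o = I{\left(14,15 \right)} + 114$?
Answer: $-46713$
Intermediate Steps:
$o = 128$ ($o = 14 + 114 = 128$)
$- 364 o - 121 = \left(-364\right) 128 - 121 = -46592 - 121 = -46713$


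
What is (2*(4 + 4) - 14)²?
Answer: 4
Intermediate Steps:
(2*(4 + 4) - 14)² = (2*8 - 14)² = (16 - 14)² = 2² = 4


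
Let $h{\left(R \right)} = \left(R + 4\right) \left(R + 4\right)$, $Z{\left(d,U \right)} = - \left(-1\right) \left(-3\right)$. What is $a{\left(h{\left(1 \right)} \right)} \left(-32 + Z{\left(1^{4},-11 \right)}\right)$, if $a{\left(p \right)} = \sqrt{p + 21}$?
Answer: $- 35 \sqrt{46} \approx -237.38$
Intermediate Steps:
$Z{\left(d,U \right)} = -3$ ($Z{\left(d,U \right)} = \left(-1\right) 3 = -3$)
$h{\left(R \right)} = \left(4 + R\right)^{2}$ ($h{\left(R \right)} = \left(4 + R\right) \left(4 + R\right) = \left(4 + R\right)^{2}$)
$a{\left(p \right)} = \sqrt{21 + p}$
$a{\left(h{\left(1 \right)} \right)} \left(-32 + Z{\left(1^{4},-11 \right)}\right) = \sqrt{21 + \left(4 + 1\right)^{2}} \left(-32 - 3\right) = \sqrt{21 + 5^{2}} \left(-35\right) = \sqrt{21 + 25} \left(-35\right) = \sqrt{46} \left(-35\right) = - 35 \sqrt{46}$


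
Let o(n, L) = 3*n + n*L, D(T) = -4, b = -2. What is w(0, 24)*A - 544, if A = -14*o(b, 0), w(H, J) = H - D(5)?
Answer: -208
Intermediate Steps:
w(H, J) = 4 + H (w(H, J) = H - 1*(-4) = H + 4 = 4 + H)
o(n, L) = 3*n + L*n
A = 84 (A = -(-28)*(3 + 0) = -(-28)*3 = -14*(-6) = 84)
w(0, 24)*A - 544 = (4 + 0)*84 - 544 = 4*84 - 544 = 336 - 544 = -208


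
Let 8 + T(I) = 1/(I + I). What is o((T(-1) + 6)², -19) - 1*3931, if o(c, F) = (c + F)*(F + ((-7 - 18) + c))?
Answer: -55195/16 ≈ -3449.7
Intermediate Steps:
T(I) = -8 + 1/(2*I) (T(I) = -8 + 1/(I + I) = -8 + 1/(2*I))
o(c, F) = (F + c)*(-25 + F + c) (o(c, F) = (F + c)*(F + (-25 + c)) = (F + c)*(-25 + F + c))
o((T(-1) + 6)², -19) - 1*3931 = ((-19)² + (((-8 + (½)/(-1)) + 6)²)² - 25*(-19) - 25*((-8 + (½)/(-1)) + 6)² + 2*(-19)*((-8 + (½)/(-1)) + 6)²) - 1*3931 = (361 + (((-8 + (½)*(-1)) + 6)²)² + 475 - 25*((-8 + (½)*(-1)) + 6)² + 2*(-19)*((-8 + (½)*(-1)) + 6)²) - 3931 = (361 + (((-8 - ½) + 6)²)² + 475 - 25*((-8 - ½) + 6)² + 2*(-19)*((-8 - ½) + 6)²) - 3931 = (361 + ((-17/2 + 6)²)² + 475 - 25*(-17/2 + 6)² + 2*(-19)*(-17/2 + 6)²) - 3931 = (361 + ((-5/2)²)² + 475 - 25*(-5/2)² + 2*(-19)*(-5/2)²) - 3931 = (361 + (25/4)² + 475 - 25*25/4 + 2*(-19)*(25/4)) - 3931 = (361 + 625/16 + 475 - 625/4 - 475/2) - 3931 = 7701/16 - 3931 = -55195/16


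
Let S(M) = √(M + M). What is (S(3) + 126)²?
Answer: (126 + √6)² ≈ 16499.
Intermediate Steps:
S(M) = √2*√M (S(M) = √(2*M) = √2*√M)
(S(3) + 126)² = (√2*√3 + 126)² = (√6 + 126)² = (126 + √6)²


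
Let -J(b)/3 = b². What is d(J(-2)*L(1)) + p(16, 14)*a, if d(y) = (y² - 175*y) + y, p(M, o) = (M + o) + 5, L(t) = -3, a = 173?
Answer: 1087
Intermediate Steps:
J(b) = -3*b²
p(M, o) = 5 + M + o
d(y) = y² - 174*y
d(J(-2)*L(1)) + p(16, 14)*a = (-3*(-2)²*(-3))*(-174 - 3*(-2)²*(-3)) + (5 + 16 + 14)*173 = (-3*4*(-3))*(-174 - 3*4*(-3)) + 35*173 = (-12*(-3))*(-174 - 12*(-3)) + 6055 = 36*(-174 + 36) + 6055 = 36*(-138) + 6055 = -4968 + 6055 = 1087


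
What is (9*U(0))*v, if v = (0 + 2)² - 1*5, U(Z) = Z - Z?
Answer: 0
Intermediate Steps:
U(Z) = 0
v = -1 (v = 2² - 5 = 4 - 5 = -1)
(9*U(0))*v = (9*0)*(-1) = 0*(-1) = 0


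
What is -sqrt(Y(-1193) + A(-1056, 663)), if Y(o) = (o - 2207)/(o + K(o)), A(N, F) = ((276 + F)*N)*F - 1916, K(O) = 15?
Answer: -2*I*sqrt(57018383532042)/589 ≈ -25640.0*I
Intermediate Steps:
A(N, F) = -1916 + F*N*(276 + F) (A(N, F) = (N*(276 + F))*F - 1916 = F*N*(276 + F) - 1916 = -1916 + F*N*(276 + F))
Y(o) = (-2207 + o)/(15 + o) (Y(o) = (o - 2207)/(o + 15) = (-2207 + o)/(15 + o))
-sqrt(Y(-1193) + A(-1056, 663)) = -sqrt((-2207 - 1193)/(15 - 1193) + (-1916 - 1056*663**2 + 276*663*(-1056))) = -sqrt(-3400/(-1178) + (-1916 - 1056*439569 - 193235328)) = -sqrt(-1/1178*(-3400) + (-1916 - 464184864 - 193235328)) = -sqrt(1700/589 - 657422108) = -sqrt(-387221619912/589) = -2*I*sqrt(57018383532042)/589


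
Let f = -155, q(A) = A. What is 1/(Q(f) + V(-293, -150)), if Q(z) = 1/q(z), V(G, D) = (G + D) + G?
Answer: -155/114081 ≈ -0.0013587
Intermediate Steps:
V(G, D) = D + 2*G (V(G, D) = (D + G) + G = D + 2*G)
Q(z) = 1/z
1/(Q(f) + V(-293, -150)) = 1/(1/(-155) + (-150 + 2*(-293))) = 1/(-1/155 + (-150 - 586)) = 1/(-1/155 - 736) = 1/(-114081/155) = -155/114081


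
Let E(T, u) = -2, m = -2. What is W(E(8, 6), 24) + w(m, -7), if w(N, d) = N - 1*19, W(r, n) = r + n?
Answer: 1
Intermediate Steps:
W(r, n) = n + r
w(N, d) = -19 + N (w(N, d) = N - 19 = -19 + N)
W(E(8, 6), 24) + w(m, -7) = (24 - 2) + (-19 - 2) = 22 - 21 = 1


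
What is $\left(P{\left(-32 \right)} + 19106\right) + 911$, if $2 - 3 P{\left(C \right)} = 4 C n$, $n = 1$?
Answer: $\frac{60181}{3} \approx 20060.0$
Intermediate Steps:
$P{\left(C \right)} = \frac{2}{3} - \frac{4 C}{3}$ ($P{\left(C \right)} = \frac{2}{3} - \frac{4 C 1}{3} = \frac{2}{3} - \frac{4 C}{3}$)
$\left(P{\left(-32 \right)} + 19106\right) + 911 = \left(\left(\frac{2}{3} - - \frac{128}{3}\right) + 19106\right) + 911 = \left(\left(\frac{2}{3} + \frac{128}{3}\right) + 19106\right) + 911 = \left(\frac{130}{3} + 19106\right) + 911 = \frac{57448}{3} + 911 = \frac{60181}{3}$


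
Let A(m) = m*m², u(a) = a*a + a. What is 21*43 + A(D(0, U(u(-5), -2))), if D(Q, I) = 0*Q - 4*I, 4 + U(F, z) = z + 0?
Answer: 14727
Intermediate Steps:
u(a) = a + a² (u(a) = a² + a = a + a²)
U(F, z) = -4 + z (U(F, z) = -4 + (z + 0) = -4 + z)
D(Q, I) = -4*I (D(Q, I) = 0 - 4*I = -4*I)
A(m) = m³
21*43 + A(D(0, U(u(-5), -2))) = 21*43 + (-4*(-4 - 2))³ = 903 + (-4*(-6))³ = 903 + 24³ = 903 + 13824 = 14727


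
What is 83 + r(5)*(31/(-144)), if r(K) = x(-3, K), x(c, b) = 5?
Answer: 11797/144 ≈ 81.924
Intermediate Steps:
r(K) = 5
83 + r(5)*(31/(-144)) = 83 + 5*(31/(-144)) = 83 + 5*(31*(-1/144)) = 83 + 5*(-31/144) = 83 - 155/144 = 11797/144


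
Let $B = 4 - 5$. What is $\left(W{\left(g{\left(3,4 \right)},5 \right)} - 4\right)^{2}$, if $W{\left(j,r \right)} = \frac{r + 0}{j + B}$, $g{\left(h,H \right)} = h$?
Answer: $\frac{9}{4} \approx 2.25$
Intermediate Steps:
$B = -1$ ($B = 4 - 5 = -1$)
$W{\left(j,r \right)} = \frac{r}{-1 + j}$ ($W{\left(j,r \right)} = \frac{r + 0}{j - 1} = \frac{r}{-1 + j}$)
$\left(W{\left(g{\left(3,4 \right)},5 \right)} - 4\right)^{2} = \left(\frac{5}{-1 + 3} - 4\right)^{2} = \left(\frac{5}{2} - 4\right)^{2} = \left(- \frac{3}{2}\right)^{2} = \frac{9}{4}$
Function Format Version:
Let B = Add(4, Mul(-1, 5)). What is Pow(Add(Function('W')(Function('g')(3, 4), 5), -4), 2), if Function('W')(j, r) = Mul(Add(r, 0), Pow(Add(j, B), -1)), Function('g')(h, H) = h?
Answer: Rational(9, 4) ≈ 2.2500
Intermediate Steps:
B = -1 (B = Add(4, -5) = -1)
Function('W')(j, r) = Mul(r, Pow(Add(-1, j), -1)) (Function('W')(j, r) = Mul(Add(r, 0), Pow(Add(j, -1), -1)) = Mul(r, Pow(Add(-1, j), -1)))
Pow(Add(Function('W')(Function('g')(3, 4), 5), -4), 2) = Pow(Add(Mul(5, Pow(Add(-1, 3), -1)), -4), 2) = Pow(Add(Mul(5, Pow(2, -1)), -4), 2) = Pow(Add(Mul(5, Rational(1, 2)), -4), 2) = Pow(Add(Rational(5, 2), -4), 2) = Pow(Rational(-3, 2), 2) = Rational(9, 4)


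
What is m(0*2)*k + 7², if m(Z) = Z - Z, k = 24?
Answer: 49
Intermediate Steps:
m(Z) = 0
m(0*2)*k + 7² = 0*24 + 7² = 0 + 49 = 49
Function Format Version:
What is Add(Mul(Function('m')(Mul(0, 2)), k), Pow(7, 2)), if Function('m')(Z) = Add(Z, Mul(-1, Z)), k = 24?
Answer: 49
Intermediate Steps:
Function('m')(Z) = 0
Add(Mul(Function('m')(Mul(0, 2)), k), Pow(7, 2)) = Add(Mul(0, 24), Pow(7, 2)) = Add(0, 49) = 49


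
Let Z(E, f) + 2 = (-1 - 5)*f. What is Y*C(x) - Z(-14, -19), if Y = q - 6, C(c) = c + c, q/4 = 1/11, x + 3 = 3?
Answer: -112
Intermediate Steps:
Z(E, f) = -2 - 6*f (Z(E, f) = -2 + (-1 - 5)*f = -2 - 6*f)
x = 0 (x = -3 + 3 = 0)
q = 4/11 ≈ 0.36364
C(c) = 2*c
Y = -62/11 (Y = 4/11 - 6 = -62/11 ≈ -5.6364)
Y*C(x) - Z(-14, -19) = -124*0/11 - (-2 - 6*(-19)) = -62/11*0 - (-2 + 114) = 0 - 1*112 = 0 - 112 = -112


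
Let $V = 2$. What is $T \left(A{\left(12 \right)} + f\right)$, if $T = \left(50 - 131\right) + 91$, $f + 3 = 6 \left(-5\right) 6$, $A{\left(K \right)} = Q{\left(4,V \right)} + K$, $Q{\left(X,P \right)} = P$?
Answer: $-1690$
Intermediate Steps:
$A{\left(K \right)} = 2 + K$
$f = -183$ ($f = -3 + 6 \left(-5\right) 6 = -3 - 180 = -183$)
$T = 10$ ($T = -81 + 91 = 10$)
$T \left(A{\left(12 \right)} + f\right) = 10 \left(\left(2 + 12\right) - 183\right) = 10 \left(14 - 183\right) = 10 \left(-169\right) = -1690$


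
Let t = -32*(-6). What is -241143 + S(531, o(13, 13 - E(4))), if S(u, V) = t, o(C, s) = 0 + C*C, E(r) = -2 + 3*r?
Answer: -240951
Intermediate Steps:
t = 192
o(C, s) = C**2 (o(C, s) = 0 + C**2 = C**2)
S(u, V) = 192
-241143 + S(531, o(13, 13 - E(4))) = -241143 + 192 = -240951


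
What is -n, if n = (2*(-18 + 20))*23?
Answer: -92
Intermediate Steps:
n = 92 (n = (2*2)*23 = 4*23 = 92)
-n = -1*92 = -92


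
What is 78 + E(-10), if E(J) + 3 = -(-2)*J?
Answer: 55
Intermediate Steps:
E(J) = -3 + 2*J (E(J) = -3 - (-2)*J = -3 + 2*J)
78 + E(-10) = 78 + (-3 + 2*(-10)) = 78 + (-3 - 20) = 78 - 23 = 55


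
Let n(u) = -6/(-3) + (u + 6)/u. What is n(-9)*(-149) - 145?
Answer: -1478/3 ≈ -492.67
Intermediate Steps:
n(u) = 2 + (6 + u)/u (n(u) = -6*(-⅓) + (6 + u)/u = 2 + (6 + u)/u)
n(-9)*(-149) - 145 = (3 + 6/(-9))*(-149) - 145 = (3 + 6*(-⅑))*(-149) - 145 = (3 - ⅔)*(-149) - 145 = (7/3)*(-149) - 145 = -1043/3 - 145 = -1478/3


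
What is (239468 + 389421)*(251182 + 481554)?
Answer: 460809610304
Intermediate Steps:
(239468 + 389421)*(251182 + 481554) = 628889*732736 = 460809610304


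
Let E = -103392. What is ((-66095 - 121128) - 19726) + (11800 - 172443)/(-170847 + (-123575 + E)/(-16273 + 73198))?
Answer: -2012713180576683/9725692442 ≈ -2.0695e+5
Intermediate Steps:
((-66095 - 121128) - 19726) + (11800 - 172443)/(-170847 + (-123575 + E)/(-16273 + 73198)) = ((-66095 - 121128) - 19726) + (11800 - 172443)/(-170847 + (-123575 - 103392)/(-16273 + 73198)) = (-187223 - 19726) - 160643/(-170847 - 226967/56925) = -206949 - 160643/(-170847 - 226967*1/56925) = -206949 - 160643/(-170847 - 226967/56925) = -206949 - 160643/(-9725692442/56925) = -206949 - 160643*(-56925/9725692442) = -206949 + 9144602775/9725692442 = -2012713180576683/9725692442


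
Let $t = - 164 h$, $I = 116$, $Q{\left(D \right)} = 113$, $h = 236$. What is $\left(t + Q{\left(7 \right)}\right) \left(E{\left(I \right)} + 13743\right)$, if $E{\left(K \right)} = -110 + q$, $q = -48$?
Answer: $-524258735$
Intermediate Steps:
$E{\left(K \right)} = -158$ ($E{\left(K \right)} = -110 - 48 = -158$)
$t = -38704$ ($t = \left(-164\right) 236 = -38704$)
$\left(t + Q{\left(7 \right)}\right) \left(E{\left(I \right)} + 13743\right) = \left(-38704 + 113\right) \left(-158 + 13743\right) = \left(-38591\right) 13585 = -524258735$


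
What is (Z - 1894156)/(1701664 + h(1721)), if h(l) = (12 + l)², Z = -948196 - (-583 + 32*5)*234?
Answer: -2743370/4704953 ≈ -0.58308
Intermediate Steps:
Z = -849214 (Z = -948196 - (-583 + 160)*234 = -948196 - (-423)*234 = -948196 - 1*(-98982) = -948196 + 98982 = -849214)
(Z - 1894156)/(1701664 + h(1721)) = (-849214 - 1894156)/(1701664 + (12 + 1721)²) = -2743370/(1701664 + 1733²) = -2743370/(1701664 + 3003289) = -2743370/4704953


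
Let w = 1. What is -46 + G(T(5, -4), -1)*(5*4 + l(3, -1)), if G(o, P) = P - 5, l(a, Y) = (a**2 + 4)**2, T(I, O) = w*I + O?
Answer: -1180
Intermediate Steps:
T(I, O) = I + O (T(I, O) = 1*I + O = I + O)
l(a, Y) = (4 + a**2)**2
G(o, P) = -5 + P
-46 + G(T(5, -4), -1)*(5*4 + l(3, -1)) = -46 + (-5 - 1)*(5*4 + (4 + 3**2)**2) = -46 - 6*(20 + (4 + 9)**2) = -46 - 6*(20 + 13**2) = -46 - 6*(20 + 169) = -46 - 6*189 = -46 - 1134 = -1180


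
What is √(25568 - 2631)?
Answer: √22937 ≈ 151.45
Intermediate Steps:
√(25568 - 2631) = √22937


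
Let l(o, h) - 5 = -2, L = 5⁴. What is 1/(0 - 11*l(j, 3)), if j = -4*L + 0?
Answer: -1/33 ≈ -0.030303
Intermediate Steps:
L = 625
j = -2500 (j = -4*625 + 0 = -2500 + 0 = -2500)
l(o, h) = 3 (l(o, h) = 5 - 2 = 3)
1/(0 - 11*l(j, 3)) = 1/(0 - 11*3) = 1/(0 - 33) = 1/(-33) = -1/33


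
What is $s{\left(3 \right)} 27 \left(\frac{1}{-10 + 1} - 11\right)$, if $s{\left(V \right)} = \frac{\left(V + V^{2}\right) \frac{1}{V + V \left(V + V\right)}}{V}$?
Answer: $- \frac{400}{7} \approx -57.143$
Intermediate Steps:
$s{\left(V \right)} = \frac{V + V^{2}}{V \left(V + 2 V^{2}\right)}$ ($s{\left(V \right)} = \frac{\left(V + V^{2}\right) \frac{1}{V + V 2 V}}{V} = \frac{\left(V + V^{2}\right) \frac{1}{V + 2 V^{2}}}{V} = \frac{\frac{1}{V + 2 V^{2}} \left(V + V^{2}\right)}{V} = \frac{V + V^{2}}{V \left(V + 2 V^{2}\right)}$)
$s{\left(3 \right)} 27 \left(\frac{1}{-10 + 1} - 11\right) = \frac{1 + 3}{3 \left(1 + 2 \cdot 3\right)} 27 \left(\frac{1}{-10 + 1} - 11\right) = \frac{1}{3} \frac{1}{1 + 6} \cdot 4 \cdot 27 \left(\frac{1}{-9} - 11\right) = \frac{1}{3} \cdot \frac{1}{7} \cdot 4 \cdot 27 \left(- \frac{1}{9} - 11\right) = \frac{1}{3} \cdot \frac{1}{7} \cdot 4 \cdot 27 \left(- \frac{100}{9}\right) = \frac{4}{21} \cdot 27 \left(- \frac{100}{9}\right) = \frac{36}{7} \left(- \frac{100}{9}\right) = - \frac{400}{7}$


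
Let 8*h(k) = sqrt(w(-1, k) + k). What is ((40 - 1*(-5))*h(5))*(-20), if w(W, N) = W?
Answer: -225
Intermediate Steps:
h(k) = sqrt(-1 + k)/8
((40 - 1*(-5))*h(5))*(-20) = ((40 - 1*(-5))*(sqrt(-1 + 5)/8))*(-20) = ((40 + 5)*(sqrt(4)/8))*(-20) = (45*((1/8)*2))*(-20) = (45*(1/4))*(-20) = (45/4)*(-20) = -225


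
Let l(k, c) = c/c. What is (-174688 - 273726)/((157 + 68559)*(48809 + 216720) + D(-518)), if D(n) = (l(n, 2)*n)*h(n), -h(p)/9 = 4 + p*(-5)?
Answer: -224207/9129091996 ≈ -2.4560e-5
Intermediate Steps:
l(k, c) = 1
h(p) = -36 + 45*p (h(p) = -9*(4 + p*(-5)) = -9*(4 - 5*p) = -36 + 45*p)
D(n) = n*(-36 + 45*n) (D(n) = (1*n)*(-36 + 45*n) = n*(-36 + 45*n))
(-174688 - 273726)/((157 + 68559)*(48809 + 216720) + D(-518)) = (-174688 - 273726)/((157 + 68559)*(48809 + 216720) + 9*(-518)*(-4 + 5*(-518))) = -448414/(68716*265529 + 9*(-518)*(-4 - 2590)) = -448414/(18246090764 + 9*(-518)*(-2594)) = -448414/(18246090764 + 12093228) = -448414/18258183992 = -448414*1/18258183992 = -224207/9129091996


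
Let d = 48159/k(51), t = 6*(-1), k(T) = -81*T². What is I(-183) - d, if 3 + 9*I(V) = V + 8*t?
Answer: -603283/23409 ≈ -25.771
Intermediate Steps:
t = -6
d = -5351/23409 (d = 48159/((-81*51²)) = 48159/((-81*2601)) = 48159/(-210681) = 48159*(-1/210681) = -5351/23409 ≈ -0.22859)
I(V) = -17/3 + V/9 (I(V) = -⅓ + (V + 8*(-6))/9 = -⅓ + (V - 48)/9 = -⅓ + (-48 + V)/9 = -⅓ + (-16/3 + V/9) = -17/3 + V/9)
I(-183) - d = (-17/3 + (⅑)*(-183)) - 1*(-5351/23409) = (-17/3 - 61/3) + 5351/23409 = -26 + 5351/23409 = -603283/23409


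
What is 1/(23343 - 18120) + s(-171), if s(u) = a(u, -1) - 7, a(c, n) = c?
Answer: -929693/5223 ≈ -178.00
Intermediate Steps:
s(u) = -7 + u (s(u) = u - 7 = -7 + u)
1/(23343 - 18120) + s(-171) = 1/(23343 - 18120) + (-7 - 171) = 1/5223 - 178 = -929693/5223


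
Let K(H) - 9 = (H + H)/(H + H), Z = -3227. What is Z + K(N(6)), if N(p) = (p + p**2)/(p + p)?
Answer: -3217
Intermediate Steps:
N(p) = (p + p**2)/(2*p) (N(p) = (p + p**2)/((2*p)) = (p + p**2)*(1/(2*p)) = (p + p**2)/(2*p))
K(H) = 10 (K(H) = 9 + (H + H)/(H + H) = 9 + (2*H)/((2*H)) = 9 + (2*H)*(1/(2*H)) = 9 + 1 = 10)
Z + K(N(6)) = -3227 + 10 = -3217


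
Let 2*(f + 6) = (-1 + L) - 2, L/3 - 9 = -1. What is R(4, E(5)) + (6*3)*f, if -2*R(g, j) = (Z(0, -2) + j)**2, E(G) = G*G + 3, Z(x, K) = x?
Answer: -311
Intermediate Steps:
L = 24 (L = 27 + 3*(-1) = 27 - 3 = 24)
f = 9/2 (f = -6 + ((-1 + 24) - 2)/2 = -6 + (23 - 2)/2 = -6 + (1/2)*21 = -6 + 21/2 = 9/2 ≈ 4.5000)
E(G) = 3 + G**2 (E(G) = G**2 + 3 = 3 + G**2)
R(g, j) = -j**2/2 (R(g, j) = -(0 + j)**2/2 = -j**2/2)
R(4, E(5)) + (6*3)*f = -(3 + 5**2)**2/2 + (6*3)*(9/2) = -(3 + 25)**2/2 + 18*(9/2) = -1/2*28**2 + 81 = -1/2*784 + 81 = -392 + 81 = -311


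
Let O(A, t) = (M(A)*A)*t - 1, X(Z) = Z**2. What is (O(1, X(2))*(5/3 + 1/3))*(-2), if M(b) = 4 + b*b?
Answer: -76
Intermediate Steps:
M(b) = 4 + b**2
O(A, t) = -1 + A*t*(4 + A**2) (O(A, t) = ((4 + A**2)*A)*t - 1 = (A*(4 + A**2))*t - 1 = A*t*(4 + A**2) - 1 = -1 + A*t*(4 + A**2))
(O(1, X(2))*(5/3 + 1/3))*(-2) = ((-1 + 1*2**2*(4 + 1**2))*(5/3 + 1/3))*(-2) = ((-1 + 1*4*(4 + 1))*(5*(1/3) + 1*(1/3)))*(-2) = ((-1 + 1*4*5)*(5/3 + 1/3))*(-2) = ((-1 + 20)*2)*(-2) = (19*2)*(-2) = 38*(-2) = -76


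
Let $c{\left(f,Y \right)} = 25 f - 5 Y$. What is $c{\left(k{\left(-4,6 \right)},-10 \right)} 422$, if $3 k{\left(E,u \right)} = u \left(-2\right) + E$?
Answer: $- \frac{105500}{3} \approx -35167.0$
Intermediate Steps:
$k{\left(E,u \right)} = - \frac{2 u}{3} + \frac{E}{3}$ ($k{\left(E,u \right)} = \frac{u \left(-2\right) + E}{3} = \frac{- 2 u + E}{3} = \frac{E - 2 u}{3} = - \frac{2 u}{3} + \frac{E}{3}$)
$c{\left(f,Y \right)} = - 5 Y + 25 f$
$c{\left(k{\left(-4,6 \right)},-10 \right)} 422 = \left(\left(-5\right) \left(-10\right) + 25 \left(\left(- \frac{2}{3}\right) 6 + \frac{1}{3} \left(-4\right)\right)\right) 422 = \left(50 + 25 \left(-4 - \frac{4}{3}\right)\right) 422 = \left(50 + 25 \left(- \frac{16}{3}\right)\right) 422 = \left(50 - \frac{400}{3}\right) 422 = \left(- \frac{250}{3}\right) 422 = - \frac{105500}{3}$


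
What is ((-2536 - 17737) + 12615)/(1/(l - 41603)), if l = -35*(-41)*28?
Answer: 10897334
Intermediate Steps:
l = 40180 (l = 1435*28 = 40180)
((-2536 - 17737) + 12615)/(1/(l - 41603)) = ((-2536 - 17737) + 12615)/(1/(40180 - 41603)) = (-20273 + 12615)/(1/(-1423)) = -7658/(-1/1423) = -7658*(-1423) = 10897334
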